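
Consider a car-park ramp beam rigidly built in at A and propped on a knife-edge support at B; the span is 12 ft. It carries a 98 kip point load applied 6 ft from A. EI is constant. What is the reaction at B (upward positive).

Choose R_B as the redundant. The primary structure is the cantilever fixed at A.
Deflection at B on the released cantilever, summing each load's contribution:
  point load 98 at a = 6: Pa²(3L − a)/(6EI) = 17640/EI
Tip deflection under a unit load at B: L³/(3EI) = 576/EI.
Compatibility at B: δ_0 − R_B·δ_{BB} = 0, so R_B = 17640/576 = 30.62 kip.

R_B = 30.62 kip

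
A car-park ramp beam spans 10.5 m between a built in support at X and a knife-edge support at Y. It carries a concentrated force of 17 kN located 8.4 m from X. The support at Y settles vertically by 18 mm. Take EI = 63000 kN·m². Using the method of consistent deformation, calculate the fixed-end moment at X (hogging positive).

Remove the prop at Y; the released (primary) structure is a cantilever built in at X.
Free-end deflection of the primary structure under the applied loading (downward +):
  point load 17 at a = 8.4: Pa²(3L − a)/(6EI) = 4618/EI
Tip deflection under a unit load at Y: L³/(3EI) = 385.9/EI.
With EI = 63000 kN·m²: δ_0 = 0.073304 m and δ_{YY} = 0.006125 m/kN.
Compatibility — the beam at Y must follow the support down by 0.018 m: δ_0 − R_Y·δ_{YY} = 0.018, so R_Y = (0.073304 − 0.018)/0.006125 = 9.029 kN.
Moment equilibrium about X: M_X = Σ(load moments about X) − R_Y·L = 142.8 − 9.029×10.5 = 47.99 kN·m.

M_X = 47.99 kN·m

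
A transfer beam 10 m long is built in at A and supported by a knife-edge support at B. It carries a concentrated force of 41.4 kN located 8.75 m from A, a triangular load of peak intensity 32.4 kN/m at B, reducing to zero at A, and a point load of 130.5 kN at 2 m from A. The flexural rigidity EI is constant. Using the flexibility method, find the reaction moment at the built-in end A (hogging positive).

Choose R_B as the redundant. The primary structure is the cantilever fixed at A.
Deflection at B on the released cantilever, summing each load's contribution:
  point load 41.4 at a = 8.75: Pa²(3L − a)/(6EI) = 11226/EI
  triangular load, peak 32.4 at the free end: 11w₀L⁴/(120EI) = 29700/EI
  point load 130.5 at a = 2: Pa²(3L − a)/(6EI) = 2436/EI
  δ_0 = 43362/EI
Flexibility coefficient — unit upward force at B: δ_{BB} = L³/(3EI) = 333.3/EI.
The prop prevents deflection at B: R_B = δ_0/δ_{BB} = 43362/333.3 = 130.1 kN.
Moment equilibrium about A: M_A = Σ(load moments about A) − R_B·L = 1703 − 130.1×10 = 402.4 kN·m.

M_A = 402.4 kN·m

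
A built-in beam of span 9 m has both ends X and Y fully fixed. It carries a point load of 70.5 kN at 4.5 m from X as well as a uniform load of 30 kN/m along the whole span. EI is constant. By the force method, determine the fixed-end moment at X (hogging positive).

Take the two fixed-end moments M_X, M_Y as redundants; the released structure is the simple span XY.
Simple-span end rotations at X and Y under the given loads:
  at X: point load 70.5 at a = 4.5: Pab(L + b)/(6LEI) = 356.9/EI
  at Y: point load 70.5 at a = 4.5: Pab(L + a)/(6LEI) = 356.9/EI
  at X: UDL 30: wL³/(24EI) = 911.2/EI
  at Y: UDL 30: wL³/(24EI) = 911.2/EI
  θ_X0 = 1268/EI,  θ_Y0 = 1268/EI
Flexibility coefficients: a unit moment at one end gives L/(3EI) there and L/(6EI) at the far end, so f₁₁ = f₂₂ = 3/EI and f₁₂ = f₂₁ = 1.5/EI.
Compatibility — zero rotation at each built-in end:
  3 M_X + 1.5 M_Y = 1268
  1.5 M_X + 3 M_Y = 1268
Solving the pair gives M_X = 281.8 kN·m and M_Y = 281.8 kN·m (hogging).

M_X = 281.8 kN·m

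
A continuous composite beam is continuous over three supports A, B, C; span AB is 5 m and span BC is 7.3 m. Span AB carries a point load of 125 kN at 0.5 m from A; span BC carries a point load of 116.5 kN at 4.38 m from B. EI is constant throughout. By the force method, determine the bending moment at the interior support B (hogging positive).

M_B = 97.37 kN·m

Release continuity at B by inserting a hinge; the redundant is the internal moment M_B. The primary structure is two simply-supported spans AB and BC.
Rotations at B on the released spans (each span's end-slope, ×1/EI):
  span AB: point load 125 at a = 0.5: Pab(L + a)/(6LEI) = 51.56/EI
  span BC: point load 116.5 at a = 4.38: Pab(L + b)/(6LEI) = 347.7/EI
  relative rotation θ_0 = (51.56 + 347.7)/EI = 399.2/EI
A unit hogging moment at B produces rotation L₁/(3EI) + L₂/(3EI) = 4.1/EI.
Slope continuity at B: θ_0 = M_B·4.1/EI, so M_B = 399.2/4.1 = 97.37 kN·m (hogging).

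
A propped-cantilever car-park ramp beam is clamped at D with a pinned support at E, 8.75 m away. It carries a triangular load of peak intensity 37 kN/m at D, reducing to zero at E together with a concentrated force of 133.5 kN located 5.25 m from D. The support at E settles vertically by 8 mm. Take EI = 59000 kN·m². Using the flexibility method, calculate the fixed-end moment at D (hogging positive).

Choose R_E as the redundant. The primary structure is the cantilever fixed at D.
Free-end deflection of the primary structure under the applied loading (downward +):
  triangular load, peak 37 at the fixed end: w₀L⁴/(30EI) = 7230/EI
  point load 133.5 at a = 5.25: Pa²(3L − a)/(6EI) = 12879/EI
  δ_0 = 20108/EI
Tip deflection under a unit load at E: L³/(3EI) = 223.3/EI.
With EI = 59000 kN·m²: δ_0 = 0.34082 m and δ_{EE} = 0.003785 m/kN.
Compatibility — the beam at E must follow the support down by 0.008 m: δ_0 − R_E·δ_{EE} = 0.008, so R_E = (0.34082 − 0.008)/0.003785 = 87.93 kN.
Moment equilibrium about D: M_D = Σ(load moments about D) − R_E·L = 1173 − 87.93×8.75 = 403.6 kN·m.

M_D = 403.6 kN·m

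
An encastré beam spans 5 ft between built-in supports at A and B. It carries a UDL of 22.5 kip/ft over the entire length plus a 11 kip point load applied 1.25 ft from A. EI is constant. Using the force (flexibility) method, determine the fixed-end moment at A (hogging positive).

M_A = 54.61 kip·ft

Take the two fixed-end moments M_A, M_B as redundants; the released structure is the simple span AB.
On the primary (simply-supported) span, the end slopes from the loading are:
  at A: UDL 22.5: wL³/(24EI) = 117.2/EI
  at B: UDL 22.5: wL³/(24EI) = 117.2/EI
  at A: point load 11 at a = 1.25: Pab(L + b)/(6LEI) = 15.04/EI
  at B: point load 11 at a = 1.25: Pab(L + a)/(6LEI) = 10.74/EI
  θ_A0 = 132.2/EI,  θ_B0 = 127.9/EI
Flexibility coefficients: a unit moment at one end gives L/(3EI) there and L/(6EI) at the far end, so f₁₁ = f₂₂ = 1.667/EI and f₁₂ = f₂₁ = 0.8333/EI.
Compatibility — zero rotation at each built-in end:
  1.667 M_A + 0.8333 M_B = 132.2
  0.8333 M_A + 1.667 M_B = 127.9
Solving the pair gives M_A = 54.61 kip·ft and M_B = 49.45 kip·ft (hogging).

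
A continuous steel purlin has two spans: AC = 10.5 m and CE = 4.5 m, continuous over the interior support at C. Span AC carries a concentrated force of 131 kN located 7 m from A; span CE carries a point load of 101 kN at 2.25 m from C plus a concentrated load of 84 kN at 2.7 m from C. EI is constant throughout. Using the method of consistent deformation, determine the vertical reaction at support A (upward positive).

R_A = 22.44 kN

Release continuity at C by inserting a hinge; the redundant is the internal moment M_C. The primary structure is two simply-supported spans AC and CE.
Rotations at C on the released spans (each span's end-slope, ×1/EI):
  span AC: point load 131 at a = 7: Pab(L + a)/(6LEI) = 891.5/EI
  span CE: point load 101 at a = 2.25: Pab(L + b)/(6LEI) = 127.8/EI
  span CE: point load 84 at a = 2.7: Pab(L + b)/(6LEI) = 95.26/EI
  relative rotation θ_0 = (891.5 + 223.1)/EI = 1115/EI
A unit hogging moment at C produces rotation L₁/(3EI) + L₂/(3EI) = 5/EI.
Slope continuity at C: θ_0 = M_C·5/EI, so M_C = 1115/5 = 222.9 kN·m (hogging).
Span AC, ΣM about A with M_C applied at C: R_C^{AC}·10.5 = 917 + 222.9, so R_C^{AC} = 108.6 kN and R_A = 131 − 108.6 = 22.44 kN.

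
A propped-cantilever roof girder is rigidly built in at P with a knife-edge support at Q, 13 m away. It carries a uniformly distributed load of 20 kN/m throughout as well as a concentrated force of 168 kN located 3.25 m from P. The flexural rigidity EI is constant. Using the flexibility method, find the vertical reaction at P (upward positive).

Choose R_Q as the redundant. The primary structure is the cantilever fixed at P.
Deflection at Q on the released cantilever, summing each load's contribution:
  UDL 20: wL⁴/(8EI) = 71402/EI
  point load 168 at a = 3.25: Pa²(3L − a)/(6EI) = 10573/EI
  δ_0 = 81976/EI
Flexibility coefficient — unit upward force at Q: δ_{QQ} = L³/(3EI) = 732.3/EI.
Compatibility at Q: δ_0 − R_Q·δ_{QQ} = 0, so R_Q = 81976/732.3 = 111.9 kN.
Vertical equilibrium: R_P = ΣP − R_Q = 428 − 111.9 = 316.1 kN.

R_P = 316.1 kN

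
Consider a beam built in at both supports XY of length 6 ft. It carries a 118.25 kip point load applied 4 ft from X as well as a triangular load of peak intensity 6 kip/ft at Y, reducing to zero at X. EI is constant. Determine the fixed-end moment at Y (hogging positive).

M_Y = 115.9 kip·ft

Take the two fixed-end moments M_X, M_Y as redundants; the released structure is the simple span XY.
On the primary (simply-supported) span, the end slopes from the loading are:
  at X: point load 118.25 at a = 4: Pab(L + b)/(6LEI) = 210.2/EI
  at Y: point load 118.25 at a = 4: Pab(L + a)/(6LEI) = 262.8/EI
  at X: triangular load, peak 6: 7w₀L³/(360EI) = 25.2/EI
  at Y: triangular load, peak 6: w₀L³/(45EI) = 28.8/EI
  θ_X0 = 235.4/EI,  θ_Y0 = 291.6/EI
Flexibility coefficients: a unit moment at one end gives L/(3EI) there and L/(6EI) at the far end, so f₁₁ = f₂₂ = 2/EI and f₁₂ = f₂₁ = 1/EI.
Compatibility — zero rotation at each built-in end:
  2 M_X + 1 M_Y = 235.4
  1 M_X + 2 M_Y = 291.6
Solving the pair gives M_X = 59.76 kip·ft and M_Y = 115.9 kip·ft (hogging).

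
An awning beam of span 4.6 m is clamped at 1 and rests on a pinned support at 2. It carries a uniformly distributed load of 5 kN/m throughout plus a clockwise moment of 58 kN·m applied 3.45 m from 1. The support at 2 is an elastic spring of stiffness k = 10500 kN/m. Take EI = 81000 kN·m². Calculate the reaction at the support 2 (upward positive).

R_2 = 21.29 kN

Release the roller at 2. Primary structure: cantilever fixed at 1.
Downward deflection at the released point 2 due to the loads:
  UDL 5: wL⁴/(8EI) = 279.8/EI
  clockwise couple 58 at a = 3.45: M₀a(2L − a)/(2EI) = 575.3/EI
  δ_0 = 855.1/EI
Flexibility coefficient — unit upward force at 2: δ_{22} = L³/(3EI) = 32.45/EI.
With EI = 81000 kN·m²: δ_0 = 0.010557 m and δ_{22} = 0.000401 m/kN.
Compatibility — the spring shortens by R_2/k under the reaction it provides: δ_0 − R_2·δ_{22} = R_2/k. With 1/k = 0.000095 m/kN, R_2 = δ_0 / (δ_{22} + 1/k) = 0.010557 / (0.000401 + 0.000095) = 21.29 kN.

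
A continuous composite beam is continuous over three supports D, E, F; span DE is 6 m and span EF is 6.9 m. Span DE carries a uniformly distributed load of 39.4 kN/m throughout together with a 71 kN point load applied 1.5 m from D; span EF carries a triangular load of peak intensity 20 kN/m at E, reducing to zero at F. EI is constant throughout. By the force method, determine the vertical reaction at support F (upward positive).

R_F = 2.762 kN

Insert a hinge at E; M_E is the redundant, and each span becomes simply supported.
End slopes at the hinge E, treating each span as simply supported:
  span DE: UDL 39.4: wL³/(24EI) = 354.6/EI
  span DE: point load 71 at a = 1.5: Pab(L + a)/(6LEI) = 99.84/EI
  span EF: triangular load, peak 20: w₀L³/(45EI) = 146/EI
  relative rotation θ_0 = (454.4 + 146)/EI = 600.4/EI
A unit hogging moment at E produces rotation L₁/(3EI) + L₂/(3EI) = 4.3/EI.
Compatibility: M_E·(L₁+L₂)/(3EI) = θ_0, giving M_E = 139.6 kN·m (hogging).
Span EF, ΣM about F: R_E^{EF}·6.9 = 317.4 + 139.6, so R_E^{EF} = 66.24 kN and R_F = 69 − 66.24 = 2.762 kN.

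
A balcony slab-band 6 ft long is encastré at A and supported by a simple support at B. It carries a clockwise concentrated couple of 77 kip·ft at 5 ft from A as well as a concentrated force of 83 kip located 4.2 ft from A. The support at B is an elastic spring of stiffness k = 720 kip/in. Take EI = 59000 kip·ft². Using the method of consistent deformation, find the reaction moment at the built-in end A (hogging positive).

M_A = 66.72 kip·ft

Release the roller at B. Primary structure: cantilever fixed at A.
Deflection at B on the released cantilever, summing each load's contribution:
  clockwise couple 77 at a = 5: M₀a(2L − a)/(2EI) = 1348/EI
  point load 83 at a = 4.2: Pa²(3L − a)/(6EI) = 3367/EI
  δ_0 = 4715/EI
Flexibility coefficient — unit upward force at B: δ_{BB} = L³/(3EI) = 72/EI.
With EI = 59000 kip·ft²: δ_0 = 0.079915 ft and δ_{BB} = 0.00122 ft/kip.
Compatibility — the spring shortens by R_B/k under the reaction it provides: δ_0 − R_B·δ_{BB} = R_B/k. With 1/k = 1/(720×12) ft/kip = 0.000116 ft/kip, R_B = δ_0 / (δ_{BB} + 1/k) = 0.079915 / (0.00122 + 0.000116) = 59.81 kip.
Moment equilibrium about A: M_A = Σ(load moments about A) − R_B·L = 425.6 − 59.81×6 = 66.72 kip·ft.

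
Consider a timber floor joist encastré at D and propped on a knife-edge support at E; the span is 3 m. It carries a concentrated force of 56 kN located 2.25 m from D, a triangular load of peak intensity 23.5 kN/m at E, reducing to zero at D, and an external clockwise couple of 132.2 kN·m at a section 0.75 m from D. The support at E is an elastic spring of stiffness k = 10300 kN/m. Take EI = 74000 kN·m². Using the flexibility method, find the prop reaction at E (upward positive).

Take the reaction at E as the redundant and release it; the primary structure is a cantilever fixed at D.
Downward deflection at the released point E due to the loads:
  point load 56 at a = 2.25: Pa²(3L − a)/(6EI) = 318.9/EI
  triangular load, peak 23.5 at the free end: 11w₀L⁴/(120EI) = 174.5/EI
  clockwise couple 132.2 at a = 0.75: M₀a(2L − a)/(2EI) = 260.3/EI
  δ_0 = 753.7/EI
Tip deflection under a unit load at E: L³/(3EI) = 9/EI.
With EI = 74000 kN·m²: δ_0 = 0.010185 m and δ_{EE} = 0.000122 m/kN.
Compatibility — the spring shortens by R_E/k under the reaction it provides: δ_0 − R_E·δ_{EE} = R_E/k. With 1/k = 0.000097 m/kN, R_E = δ_0 / (δ_{EE} + 1/k) = 0.010185 / (0.000122 + 0.000097) = 46.57 kN.

R_E = 46.57 kN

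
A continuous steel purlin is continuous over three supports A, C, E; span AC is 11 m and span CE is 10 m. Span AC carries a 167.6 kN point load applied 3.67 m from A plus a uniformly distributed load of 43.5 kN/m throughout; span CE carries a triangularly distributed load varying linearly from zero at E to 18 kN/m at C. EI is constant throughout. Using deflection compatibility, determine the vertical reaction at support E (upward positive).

R_E = -24.49 kN

Take M_C as the redundant. Released structure: two simple spans AC and CE with a hinge at C.
Rotations at C on the released spans (each span's end-slope, ×1/EI):
  span AC: point load 167.6 at a = 3.67: Pab(L + a)/(6LEI) = 1002/EI
  span AC: UDL 43.5: wL³/(24EI) = 2412/EI
  span CE: triangular load, peak 18: w₀L³/(45EI) = 400/EI
  relative rotation θ_0 = (3415 + 400)/EI = 3815/EI
A unit hogging moment at C produces rotation L₁/(3EI) + L₂/(3EI) = 7/EI.
Compatibility: M_C·(L₁+L₂)/(3EI) = θ_0, giving M_C = 544.9 kN·m (hogging).
Span CE, ΣM about E: R_C^{CE}·10 = 600 + 544.9, so R_C^{CE} = 114.5 kN and R_E = 90 − 114.5 = -24.49 kN.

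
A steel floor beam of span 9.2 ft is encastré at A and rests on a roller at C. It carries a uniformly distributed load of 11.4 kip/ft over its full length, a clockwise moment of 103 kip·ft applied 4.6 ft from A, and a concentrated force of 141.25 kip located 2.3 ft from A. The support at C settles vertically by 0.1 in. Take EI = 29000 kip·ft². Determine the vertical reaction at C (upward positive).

Choose R_C as the redundant. The primary structure is the cantilever fixed at A.
Free-end deflection of the primary structure under the applied loading (downward +):
  UDL 11.4: wL⁴/(8EI) = 10209/EI
  clockwise couple 103 at a = 4.6: M₀a(2L − a)/(2EI) = 3269/EI
  point load 141.25 at a = 2.3: Pa²(3L − a)/(6EI) = 3151/EI
  δ_0 = 16629/EI
Tip deflection under a unit load at C: L³/(3EI) = 259.6/EI.
With EI = 29000 kip·ft²: δ_0 = 0.5734 ft and δ_{CC} = 0.00895 ft/kip.
Compatibility — the beam at C must follow the support down by 0.008333 ft: δ_0 − R_C·δ_{CC} = 0.008333, so R_C = (0.5734 − 0.008333)/0.00895 = 63.13 kip.

R_C = 63.13 kip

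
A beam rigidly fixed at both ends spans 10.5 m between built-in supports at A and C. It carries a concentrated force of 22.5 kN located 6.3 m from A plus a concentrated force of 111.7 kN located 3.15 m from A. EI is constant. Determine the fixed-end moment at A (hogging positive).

Take the two fixed-end moments M_A, M_C as redundants; the released structure is the simple span AC.
On the primary (simply-supported) span, the end slopes from the loading are:
  at A: point load 22.5 at a = 6.3: Pab(L + b)/(6LEI) = 138.9/EI
  at C: point load 22.5 at a = 6.3: Pab(L + a)/(6LEI) = 158.8/EI
  at A: point load 111.7 at a = 3.15: Pab(L + b)/(6LEI) = 732.7/EI
  at C: point load 111.7 at a = 3.15: Pab(L + a)/(6LEI) = 560.3/EI
  θ_A0 = 871.7/EI,  θ_C0 = 719.1/EI
Flexibility coefficients: a unit moment at one end gives L/(3EI) there and L/(6EI) at the far end, so f₁₁ = f₂₂ = 3.5/EI and f₁₂ = f₂₁ = 1.75/EI.
Compatibility — zero rotation at each built-in end:
  3.5 M_A + 1.75 M_C = 871.7
  1.75 M_A + 3.5 M_C = 719.1
Solving the pair gives M_A = 195.1 kN·m and M_C = 107.9 kN·m (hogging).

M_A = 195.1 kN·m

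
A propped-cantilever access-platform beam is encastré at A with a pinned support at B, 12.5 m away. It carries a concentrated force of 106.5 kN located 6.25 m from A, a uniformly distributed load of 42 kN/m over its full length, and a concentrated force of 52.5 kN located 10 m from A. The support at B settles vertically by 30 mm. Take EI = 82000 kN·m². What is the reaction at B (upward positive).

R_B = 263.3 kN

Take the reaction at B as the redundant and release it; the primary structure is a cantilever fixed at A.
Downward deflection at the released point B due to the loads:
  point load 106.5 at a = 6.25: Pa²(3L − a)/(6EI) = 21667/EI
  UDL 42: wL⁴/(8EI) = 128174/EI
  point load 52.5 at a = 10: Pa²(3L − a)/(6EI) = 24062/EI
  δ_0 = 173904/EI
Tip deflection under a unit load at B: L³/(3EI) = 651/EI.
With EI = 82000 kN·m²: δ_0 = 2.1208 m and δ_{BB} = 0.00794 m/kN.
Compatibility — the beam at B must follow the support down by 0.03 m: δ_0 − R_B·δ_{BB} = 0.03, so R_B = (2.1208 − 0.03)/0.00794 = 263.3 kN.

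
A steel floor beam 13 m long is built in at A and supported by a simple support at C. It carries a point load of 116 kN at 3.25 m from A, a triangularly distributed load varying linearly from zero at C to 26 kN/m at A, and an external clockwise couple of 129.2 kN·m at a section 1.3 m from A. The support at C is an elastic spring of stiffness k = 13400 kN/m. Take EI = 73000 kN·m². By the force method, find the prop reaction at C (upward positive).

R_C = 46.26 kN

Release the roller at C. Primary structure: cantilever fixed at A.
Free-end deflection of the primary structure under the applied loading (downward +):
  point load 116 at a = 3.25: Pa²(3L − a)/(6EI) = 7300/EI
  triangular load, peak 26 at the fixed end: w₀L⁴/(30EI) = 24753/EI
  clockwise couple 129.2 at a = 1.3: M₀a(2L − a)/(2EI) = 2074/EI
  δ_0 = 34128/EI
Tip deflection under a unit load at C: L³/(3EI) = 732.3/EI.
With EI = 73000 kN·m²: δ_0 = 0.4675 m and δ_{CC} = 0.010032 m/kN.
Compatibility — the spring shortens by R_C/k under the reaction it provides: δ_0 − R_C·δ_{CC} = R_C/k. With 1/k = 0.000075 m/kN, R_C = δ_0 / (δ_{CC} + 1/k) = 0.4675 / (0.010032 + 0.000075) = 46.26 kN.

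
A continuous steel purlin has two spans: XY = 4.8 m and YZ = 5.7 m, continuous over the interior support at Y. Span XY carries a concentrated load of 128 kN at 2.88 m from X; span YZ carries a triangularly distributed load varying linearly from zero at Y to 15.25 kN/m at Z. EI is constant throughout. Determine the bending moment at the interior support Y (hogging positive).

M_Y = 69.62 kN·m

Insert a hinge at Y; M_Y is the redundant, and each span becomes simply supported.
Rotations at Y on the released spans (each span's end-slope, ×1/EI):
  span XY: point load 128 at a = 2.88: Pab(L + a)/(6LEI) = 188.7/EI
  span YZ: triangular load, peak 15.25: 7w₀L³/(360EI) = 54.91/EI
  relative rotation θ_0 = (188.7 + 54.91)/EI = 243.7/EI
A unit hogging moment at Y produces rotation L₁/(3EI) + L₂/(3EI) = 3.5/EI.
Compatibility: M_Y·(L₁+L₂)/(3EI) = θ_0, giving M_Y = 69.62 kN·m (hogging).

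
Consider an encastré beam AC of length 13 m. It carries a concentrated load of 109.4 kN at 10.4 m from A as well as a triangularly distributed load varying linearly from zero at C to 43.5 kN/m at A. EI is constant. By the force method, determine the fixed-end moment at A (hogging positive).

M_A = 413.1 kN·m

Take the two fixed-end moments M_A, M_C as redundants; the released structure is the simple span AC.
End rotations of the released simple span under the applied load (×1/EI):
  at A: point load 109.4 at a = 10.4: Pab(L + b)/(6LEI) = 591.6/EI
  at C: point load 109.4 at a = 10.4: Pab(L + a)/(6LEI) = 887.5/EI
  at A: triangular load, peak 43.5: w₀L³/(45EI) = 2124/EI
  at C: triangular load, peak 43.5: 7w₀L³/(360EI) = 1858/EI
  θ_A0 = 2715/EI,  θ_C0 = 2746/EI
Flexibility coefficients: a unit moment at one end gives L/(3EI) there and L/(6EI) at the far end, so f₁₁ = f₂₂ = 4.333/EI and f₁₂ = f₂₁ = 2.167/EI.
Compatibility — zero rotation at each built-in end:
  4.333 M_A + 2.167 M_C = 2715
  2.167 M_A + 4.333 M_C = 2746
Solving the pair gives M_A = 413.1 kN·m and M_C = 427.1 kN·m (hogging).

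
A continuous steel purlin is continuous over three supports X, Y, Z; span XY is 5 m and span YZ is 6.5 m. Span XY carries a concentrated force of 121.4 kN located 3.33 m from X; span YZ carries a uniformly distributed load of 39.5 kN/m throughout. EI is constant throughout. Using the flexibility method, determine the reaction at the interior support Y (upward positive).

R_Y = 268.3 kN

Take M_Y as the redundant. Released structure: two simple spans XY and YZ with a hinge at Y.
End slopes at the hinge Y, treating each span as simply supported:
  span XY: point load 121.4 at a = 3.33: Pab(L + a)/(6LEI) = 187.5/EI
  span YZ: UDL 39.5: wL³/(24EI) = 452/EI
  relative rotation θ_0 = (187.5 + 452)/EI = 639.4/EI
A unit hogging moment at Y produces rotation L₁/(3EI) + L₂/(3EI) = 3.833/EI.
Slope continuity at Y: θ_0 = M_Y·3.833/EI, so M_Y = 639.4/3.833 = 166.8 kN·m (hogging).
Span XY, ΣM about X with M_Y applied at Y: R_Y^{XY}·5 = 404.3 + 166.8, so R_Y^{XY} = 114.2 kN and R_X = 121.4 − 114.2 = 7.185 kN.
Span YZ, ΣM about Z: R_Y^{YZ}·6.5 = 834.4 + 166.8, so R_Y^{YZ} = 154 kN and R_Z = 256.8 − 154 = 102.7 kN.
R_Y = 114.2 + 154 = 268.3 kN.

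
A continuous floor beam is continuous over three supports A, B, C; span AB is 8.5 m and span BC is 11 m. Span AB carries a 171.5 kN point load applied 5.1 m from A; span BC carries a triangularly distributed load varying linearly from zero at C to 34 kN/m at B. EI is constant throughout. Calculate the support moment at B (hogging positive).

M_B = 276.7 kN·m

Release continuity at B by inserting a hinge; the redundant is the internal moment M_B. The primary structure is two simply-supported spans AB and BC.
Rotations at B on the released spans (each span's end-slope, ×1/EI):
  span AB: point load 171.5 at a = 5.1: Pab(L + a)/(6LEI) = 793/EI
  span BC: triangular load, peak 34: w₀L³/(45EI) = 1006/EI
  relative rotation θ_0 = (793 + 1006)/EI = 1799/EI
A unit hogging moment at B produces rotation L₁/(3EI) + L₂/(3EI) = 6.5/EI.
Slope continuity at B: θ_0 = M_B·6.5/EI, so M_B = 1799/6.5 = 276.7 kN·m (hogging).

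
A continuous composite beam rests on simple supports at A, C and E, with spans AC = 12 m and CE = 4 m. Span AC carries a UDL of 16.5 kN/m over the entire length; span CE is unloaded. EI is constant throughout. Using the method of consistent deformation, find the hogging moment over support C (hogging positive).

Release continuity at C by inserting a hinge; the redundant is the internal moment M_C. The primary structure is two simply-supported spans AC and CE.
Rotations at C on the released spans (each span's end-slope, ×1/EI):
  span AC: UDL 16.5: wL³/(24EI) = 1188/EI
  relative rotation θ_0 = (1188 + 0)/EI = 1188/EI
A unit hogging moment at C produces rotation L₁/(3EI) + L₂/(3EI) = 5.333/EI.
Slope continuity at C: θ_0 = M_C·5.333/EI, so M_C = 1188/5.333 = 222.8 kN·m (hogging).

M_C = 222.8 kN·m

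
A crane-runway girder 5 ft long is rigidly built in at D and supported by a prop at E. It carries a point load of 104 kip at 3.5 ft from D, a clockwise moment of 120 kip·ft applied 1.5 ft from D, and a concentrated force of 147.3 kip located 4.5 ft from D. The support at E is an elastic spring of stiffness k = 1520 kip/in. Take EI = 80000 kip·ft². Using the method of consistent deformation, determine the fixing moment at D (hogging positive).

M_D = 231.9 kip·ft

Take the reaction at E as the redundant and release it; the primary structure is a cantilever fixed at D.
Free-end deflection of the primary structure under the applied loading (downward +):
  point load 104 at a = 3.5: Pa²(3L − a)/(6EI) = 2442/EI
  clockwise couple 120 at a = 1.5: M₀a(2L − a)/(2EI) = 765/EI
  point load 147.3 at a = 4.5: Pa²(3L − a)/(6EI) = 5220/EI
  δ_0 = 8427/EI
Tip deflection under a unit load at E: L³/(3EI) = 41.67/EI.
With EI = 80000 kip·ft²: δ_0 = 0.10533 ft and δ_{EE} = 0.000521 ft/kip.
Compatibility — the spring shortens by R_E/k under the reaction it provides: δ_0 − R_E·δ_{EE} = R_E/k. With 1/k = 1/(1520×12) ft/kip = 0.000055 ft/kip, R_E = δ_0 / (δ_{EE} + 1/k) = 0.10533 / (0.000521 + 0.000055) = 183 kip.
Moment equilibrium about D: M_D = Σ(load moments about D) − R_E·L = 1147 − 183×5 = 231.9 kip·ft.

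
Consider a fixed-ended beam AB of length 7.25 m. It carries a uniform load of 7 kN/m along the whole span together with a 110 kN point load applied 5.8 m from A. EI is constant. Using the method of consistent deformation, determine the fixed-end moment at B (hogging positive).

Take the two fixed-end moments M_A, M_B as redundants; the released structure is the simple span AB.
On the primary (simply-supported) span, the end slopes from the loading are:
  at A: UDL 7: wL³/(24EI) = 111.1/EI
  at B: UDL 7: wL³/(24EI) = 111.1/EI
  at A: point load 110 at a = 5.8: Pab(L + b)/(6LEI) = 185/EI
  at B: point load 110 at a = 5.8: Pab(L + a)/(6LEI) = 277.5/EI
  θ_A0 = 296.2/EI,  θ_B0 = 388.7/EI
Flexibility coefficients: a unit moment at one end gives L/(3EI) there and L/(6EI) at the far end, so f₁₁ = f₂₂ = 2.417/EI and f₁₂ = f₂₁ = 1.208/EI.
Compatibility — zero rotation at each built-in end:
  2.417 M_A + 1.208 M_B = 296.2
  1.208 M_A + 2.417 M_B = 388.7
Solving the pair gives M_A = 56.18 kN·m and M_B = 132.7 kN·m (hogging).

M_B = 132.7 kN·m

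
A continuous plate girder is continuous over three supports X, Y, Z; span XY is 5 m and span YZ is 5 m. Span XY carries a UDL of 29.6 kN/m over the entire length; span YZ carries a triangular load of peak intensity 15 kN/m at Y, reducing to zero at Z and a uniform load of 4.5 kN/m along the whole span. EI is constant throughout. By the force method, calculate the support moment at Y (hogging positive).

M_Y = 65.78 kN·m

Insert a hinge at Y; M_Y is the redundant, and each span becomes simply supported.
Discontinuity in slope at Y on the released structure — sum the simple-span end rotations:
  span XY: UDL 29.6: wL³/(24EI) = 154.2/EI
  span YZ: triangular load, peak 15: w₀L³/(45EI) = 41.67/EI
  span YZ: UDL 4.5: wL³/(24EI) = 23.44/EI
  relative rotation θ_0 = (154.2 + 65.1)/EI = 219.3/EI
A unit hogging moment at Y produces rotation L₁/(3EI) + L₂/(3EI) = 3.333/EI.
Slope continuity at Y: θ_0 = M_Y·3.333/EI, so M_Y = 219.3/3.333 = 65.78 kN·m (hogging).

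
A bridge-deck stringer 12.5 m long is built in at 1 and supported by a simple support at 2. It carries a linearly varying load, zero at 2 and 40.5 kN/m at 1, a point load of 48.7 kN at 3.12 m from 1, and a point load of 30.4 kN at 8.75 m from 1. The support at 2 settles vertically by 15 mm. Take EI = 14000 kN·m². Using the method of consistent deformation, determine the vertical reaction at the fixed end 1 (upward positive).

Take the reaction at 2 as the redundant and release it; the primary structure is a cantilever fixed at 1.
Primary-structure tip deflection at 2 by superposition:
  triangular load, peak 40.5 at the fixed end: w₀L⁴/(30EI) = 32959/EI
  point load 48.7 at a = 3.12: Pa²(3L − a)/(6EI) = 2716/EI
  point load 30.4 at a = 8.75: Pa²(3L − a)/(6EI) = 11153/EI
  δ_0 = 46828/EI
Flexibility coefficient — unit upward force at 2: δ_{22} = L³/(3EI) = 651/EI.
With EI = 14000 kN·m²: δ_0 = 3.3449 m and δ_{22} = 0.046503 m/kN.
Compatibility — the beam at 2 must follow the support down by 0.015 m: δ_0 − R_2·δ_{22} = 0.015, so R_2 = (3.3449 − 0.015)/0.046503 = 71.61 kN.
Vertical equilibrium: R_1 = ΣP − R_2 = 332.2 − 71.61 = 260.6 kN.

R_1 = 260.6 kN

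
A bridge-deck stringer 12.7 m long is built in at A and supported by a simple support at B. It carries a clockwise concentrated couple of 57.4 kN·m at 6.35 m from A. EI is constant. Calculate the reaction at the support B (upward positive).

Take the reaction at B as the redundant and release it; the primary structure is a cantilever fixed at A.
Downward deflection at the released point B due to the loads:
  clockwise couple 57.4 at a = 6.35: M₀a(2L − a)/(2EI) = 3472/EI
Tip deflection under a unit load at B: L³/(3EI) = 682.8/EI.
The prop prevents deflection at B: R_B = δ_0/δ_{BB} = 3472/682.8 = 5.085 kN.

R_B = 5.085 kN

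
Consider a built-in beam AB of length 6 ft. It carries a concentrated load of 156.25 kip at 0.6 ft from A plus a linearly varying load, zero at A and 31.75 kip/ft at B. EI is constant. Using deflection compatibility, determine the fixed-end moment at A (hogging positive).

M_A = 114 kip·ft

Take the two fixed-end moments M_A, M_B as redundants; the released structure is the simple span AB.
Simple-span end rotations at A and B under the given loads:
  at A: point load 156.25 at a = 0.6: Pab(L + b)/(6LEI) = 160.3/EI
  at B: point load 156.25 at a = 0.6: Pab(L + a)/(6LEI) = 92.81/EI
  at A: triangular load, peak 31.75: 7w₀L³/(360EI) = 133.3/EI
  at B: triangular load, peak 31.75: w₀L³/(45EI) = 152.4/EI
  θ_A0 = 293.7/EI,  θ_B0 = 245.2/EI
Flexibility coefficients: a unit moment at one end gives L/(3EI) there and L/(6EI) at the far end, so f₁₁ = f₂₂ = 2/EI and f₁₂ = f₂₁ = 1/EI.
Compatibility — zero rotation at each built-in end:
  2 M_A + 1 M_B = 293.7
  1 M_A + 2 M_B = 245.2
Solving the pair gives M_A = 114 kip·ft and M_B = 65.59 kip·ft (hogging).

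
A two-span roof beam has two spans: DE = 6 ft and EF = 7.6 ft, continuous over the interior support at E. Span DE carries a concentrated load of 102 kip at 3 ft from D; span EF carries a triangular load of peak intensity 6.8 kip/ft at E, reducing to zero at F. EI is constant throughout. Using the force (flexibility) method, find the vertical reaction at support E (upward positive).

Take M_E as the redundant. Released structure: two simple spans DE and EF with a hinge at E.
End slopes at the hinge E, treating each span as simply supported:
  span DE: point load 102 at a = 3: Pab(L + a)/(6LEI) = 229.5/EI
  span EF: triangular load, peak 6.8: w₀L³/(45EI) = 66.33/EI
  relative rotation θ_0 = (229.5 + 66.33)/EI = 295.8/EI
A unit hogging moment at E produces rotation L₁/(3EI) + L₂/(3EI) = 4.533/EI.
Compatibility: M_E·(L₁+L₂)/(3EI) = θ_0, giving M_E = 65.26 kip·ft (hogging).
Span DE, ΣM about D with M_E applied at E: R_E^{DE}·6 = 306 + 65.26, so R_E^{DE} = 61.88 kip and R_D = 102 − 61.88 = 40.12 kip.
Span EF, ΣM about F: R_E^{EF}·7.6 = 130.9 + 65.26, so R_E^{EF} = 25.81 kip and R_F = 25.84 − 25.81 = 0.02682 kip.
R_E = 61.88 + 25.81 = 87.69 kip.

R_E = 87.69 kip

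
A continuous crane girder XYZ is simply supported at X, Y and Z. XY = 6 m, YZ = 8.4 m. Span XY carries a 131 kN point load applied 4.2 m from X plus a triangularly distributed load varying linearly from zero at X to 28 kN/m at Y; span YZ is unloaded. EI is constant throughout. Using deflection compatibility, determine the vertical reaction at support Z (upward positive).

R_Z = -10.29 kN

Insert a hinge at Y; M_Y is the redundant, and each span becomes simply supported.
Discontinuity in slope at Y on the released structure — sum the simple-span end rotations:
  span XY: point load 131 at a = 4.2: Pab(L + a)/(6LEI) = 280.6/EI
  span XY: triangular load, peak 28: w₀L³/(45EI) = 134.4/EI
  relative rotation θ_0 = (415 + 0)/EI = 415/EI
A unit hogging moment at Y produces rotation L₁/(3EI) + L₂/(3EI) = 4.8/EI.
Slope continuity at Y: θ_0 = M_Y·4.8/EI, so M_Y = 415/4.8 = 86.46 kN·m (hogging).
Span YZ, ΣM about Z: R_Y^{YZ}·8.4 = 0 + 86.46, so R_Y^{YZ} = 10.29 kN and R_Z = 0 − 10.29 = -10.29 kN.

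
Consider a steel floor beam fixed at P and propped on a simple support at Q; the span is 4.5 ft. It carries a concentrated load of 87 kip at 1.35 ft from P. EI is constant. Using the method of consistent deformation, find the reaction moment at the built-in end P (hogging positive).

Release the roller at Q. Primary structure: cantilever fixed at P.
Downward deflection at the released point Q due to the loads:
  point load 87 at a = 1.35: Pa²(3L − a)/(6EI) = 321.1/EI
Flexibility coefficient — unit upward force at Q: δ_{QQ} = L³/(3EI) = 30.38/EI.
Compatibility at Q: δ_0 − R_Q·δ_{QQ} = 0, so R_Q = 321.1/30.38 = 10.57 kip.
Moment equilibrium about P: M_P = Σ(load moments about P) − R_Q·L = 117.5 − 10.57×4.5 = 69.88 kip·ft.

M_P = 69.88 kip·ft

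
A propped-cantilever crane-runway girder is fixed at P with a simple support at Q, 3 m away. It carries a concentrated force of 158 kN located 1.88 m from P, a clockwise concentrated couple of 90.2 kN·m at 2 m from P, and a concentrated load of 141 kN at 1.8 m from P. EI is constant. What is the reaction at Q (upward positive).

R_Q = 174.6 kN

Take the reaction at Q as the redundant and release it; the primary structure is a cantilever fixed at P.
Deflection at Q on the released cantilever, summing each load's contribution:
  point load 158 at a = 1.88: Pa²(3L − a)/(6EI) = 662.7/EI
  clockwise couple 90.2 at a = 2: M₀a(2L − a)/(2EI) = 360.8/EI
  point load 141 at a = 1.8: Pa²(3L − a)/(6EI) = 548.2/EI
  δ_0 = 1572/EI
Tip deflection under a unit load at Q: L³/(3EI) = 9/EI.
Compatibility at Q: δ_0 − R_Q·δ_{QQ} = 0, so R_Q = 1572/9 = 174.6 kN.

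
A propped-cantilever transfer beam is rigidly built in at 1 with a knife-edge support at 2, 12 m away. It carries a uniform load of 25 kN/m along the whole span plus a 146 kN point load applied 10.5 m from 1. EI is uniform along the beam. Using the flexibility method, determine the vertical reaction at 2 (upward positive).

Remove the prop at 2; the released (primary) structure is a cantilever built in at 1.
Deflection at 2 on the released cantilever, summing each load's contribution:
  UDL 25: wL⁴/(8EI) = 64800/EI
  point load 146 at a = 10.5: Pa²(3L − a)/(6EI) = 68410/EI
  δ_0 = 133210/EI
Flexibility coefficient — unit upward force at 2: δ_{22} = L³/(3EI) = 576/EI.
Compatibility at 2: δ_0 − R_2·δ_{22} = 0, so R_2 = 133210/576 = 231.3 kN.

R_2 = 231.3 kN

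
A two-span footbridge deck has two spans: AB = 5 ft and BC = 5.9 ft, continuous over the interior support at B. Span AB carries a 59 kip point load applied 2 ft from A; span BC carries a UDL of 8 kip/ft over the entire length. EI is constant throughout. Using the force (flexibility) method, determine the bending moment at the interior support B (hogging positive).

Insert a hinge at B; M_B is the redundant, and each span becomes simply supported.
End slopes at the hinge B, treating each span as simply supported:
  span AB: point load 59 at a = 2: Pab(L + a)/(6LEI) = 82.6/EI
  span BC: UDL 8: wL³/(24EI) = 68.46/EI
  relative rotation θ_0 = (82.6 + 68.46)/EI = 151.1/EI
A unit hogging moment at B produces rotation L₁/(3EI) + L₂/(3EI) = 3.633/EI.
Compatibility: M_B·(L₁+L₂)/(3EI) = θ_0, giving M_B = 41.58 kip·ft (hogging).

M_B = 41.58 kip·ft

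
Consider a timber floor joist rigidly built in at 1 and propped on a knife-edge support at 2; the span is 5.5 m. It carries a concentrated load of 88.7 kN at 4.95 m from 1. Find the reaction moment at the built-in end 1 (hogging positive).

Release the roller at 2. Primary structure: cantilever fixed at 1.
Primary-structure tip deflection at 2 by superposition:
  point load 88.7 at a = 4.95: Pa²(3L − a)/(6EI) = 4184/EI
Tip deflection under a unit load at 2: L³/(3EI) = 55.46/EI.
Compatibility at 2: δ_0 − R_2·δ_{22} = 0, so R_2 = 4184/55.46 = 75.44 kN.
Moment equilibrium about 1: M_1 = Σ(load moments about 1) − R_2·L = 439.1 − 75.44×5.5 = 24.15 kN·m.

M_1 = 24.15 kN·m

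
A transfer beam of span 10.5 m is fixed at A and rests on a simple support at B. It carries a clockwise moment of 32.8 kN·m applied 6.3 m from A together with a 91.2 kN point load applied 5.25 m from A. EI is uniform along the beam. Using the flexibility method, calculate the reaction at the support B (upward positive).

Release the roller at B. Primary structure: cantilever fixed at A.
Downward deflection at the released point B due to the loads:
  clockwise couple 32.8 at a = 6.3: M₀a(2L − a)/(2EI) = 1519/EI
  point load 91.2 at a = 5.25: Pa²(3L − a)/(6EI) = 10997/EI
  δ_0 = 12516/EI
Tip deflection under a unit load at B: L³/(3EI) = 385.9/EI.
Compatibility at B: δ_0 − R_B·δ_{BB} = 0, so R_B = 12516/385.9 = 32.44 kN.

R_B = 32.44 kN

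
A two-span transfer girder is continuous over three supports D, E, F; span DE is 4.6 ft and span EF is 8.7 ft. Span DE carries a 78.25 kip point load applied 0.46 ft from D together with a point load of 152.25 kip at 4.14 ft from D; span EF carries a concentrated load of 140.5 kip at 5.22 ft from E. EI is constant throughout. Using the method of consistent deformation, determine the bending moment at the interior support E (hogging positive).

Release continuity at E by inserting a hinge; the redundant is the internal moment M_E. The primary structure is two simply-supported spans DE and EF.
Rotations at E on the released spans (each span's end-slope, ×1/EI):
  span DE: point load 78.25 at a = 0.46: Pab(L + a)/(6LEI) = 27.32/EI
  span DE: point load 152.25 at a = 4.14: Pab(L + a)/(6LEI) = 91.82/EI
  span EF: point load 140.5 at a = 5.22: Pab(L + b)/(6LEI) = 595.5/EI
  relative rotation θ_0 = (119.1 + 595.5)/EI = 714.7/EI
A unit hogging moment at E produces rotation L₁/(3EI) + L₂/(3EI) = 4.433/EI.
Slope continuity at E: θ_0 = M_E·4.433/EI, so M_E = 714.7/4.433 = 161.2 kip·ft (hogging).

M_E = 161.2 kip·ft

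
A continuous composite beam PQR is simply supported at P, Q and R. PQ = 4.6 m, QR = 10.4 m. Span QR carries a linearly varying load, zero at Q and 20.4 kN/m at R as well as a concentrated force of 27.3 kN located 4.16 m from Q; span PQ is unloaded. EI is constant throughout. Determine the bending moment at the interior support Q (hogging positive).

M_Q = 127 kN·m

Insert a hinge at Q; M_Q is the redundant, and each span becomes simply supported.
Rotations at Q on the released spans (each span's end-slope, ×1/EI):
  span QR: triangular load, peak 20.4: 7w₀L³/(360EI) = 446.2/EI
  span QR: point load 27.3 at a = 4.16: Pab(L + b)/(6LEI) = 189/EI
  relative rotation θ_0 = (0 + 635.2)/EI = 635.2/EI
A unit hogging moment at Q produces rotation L₁/(3EI) + L₂/(3EI) = 5/EI.
Slope continuity at Q: θ_0 = M_Q·5/EI, so M_Q = 635.2/5 = 127 kN·m (hogging).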